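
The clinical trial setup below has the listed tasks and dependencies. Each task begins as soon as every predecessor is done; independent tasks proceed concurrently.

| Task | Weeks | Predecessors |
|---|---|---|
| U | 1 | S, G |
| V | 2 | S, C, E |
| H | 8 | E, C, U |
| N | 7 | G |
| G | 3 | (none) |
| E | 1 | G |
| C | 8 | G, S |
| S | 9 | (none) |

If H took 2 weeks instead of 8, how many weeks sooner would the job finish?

As given, the longest chain is S→C→H = 9+8+8 = 25, so the finish is 25 weeks.
Since H is critical, the -6 change carries straight to that chain (now 19 weeks).
That remains the longest chain; total 19 weeks.
Change in finish: 19 − 25 = -6 weeks.

6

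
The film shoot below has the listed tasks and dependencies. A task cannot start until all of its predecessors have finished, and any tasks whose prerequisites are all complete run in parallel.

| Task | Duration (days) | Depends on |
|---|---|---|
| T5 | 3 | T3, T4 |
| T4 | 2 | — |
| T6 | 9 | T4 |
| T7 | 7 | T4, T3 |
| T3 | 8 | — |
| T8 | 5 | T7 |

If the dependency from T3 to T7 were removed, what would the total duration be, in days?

14

With the dependency in place, T3→T7→T8 = 8+7+5 = 20 sets the finish at 20 days.
Without T3→T7, T7's earliest start moves from 8 to 2.
New critical path: T4→T7→T8 = 2+7+5 = 14 ⇒ 14 days.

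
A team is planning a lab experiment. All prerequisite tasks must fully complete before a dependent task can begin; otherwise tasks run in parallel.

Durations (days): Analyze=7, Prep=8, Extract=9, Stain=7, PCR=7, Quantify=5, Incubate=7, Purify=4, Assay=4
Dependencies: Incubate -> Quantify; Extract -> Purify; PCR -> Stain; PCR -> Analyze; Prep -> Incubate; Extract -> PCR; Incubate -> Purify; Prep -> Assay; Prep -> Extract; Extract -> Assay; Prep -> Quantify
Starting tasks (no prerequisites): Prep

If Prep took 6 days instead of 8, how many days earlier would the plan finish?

2

Baseline: Prep→Extract→PCR→Analyze = 8+9+7+7 = 31 → 31 days.
Since Prep is critical, the -2 change carries straight to that chain (now 29 days).
No other chain overtakes it, so the finish is 29 days.
Change in finish: 29 − 31 = -2 days.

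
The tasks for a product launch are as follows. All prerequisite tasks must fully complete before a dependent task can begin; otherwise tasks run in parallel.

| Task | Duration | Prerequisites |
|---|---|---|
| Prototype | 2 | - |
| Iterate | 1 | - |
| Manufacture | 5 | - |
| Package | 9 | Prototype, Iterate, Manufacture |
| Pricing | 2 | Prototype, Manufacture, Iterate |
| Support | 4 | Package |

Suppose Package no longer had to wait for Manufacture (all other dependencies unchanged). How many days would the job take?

15

Before: longest chain Manufacture→Package→Support = 5+9+4 = 18, finish 18.
Without Manufacture→Package, Package's earliest start moves from 5 to 2.
The longest chain is now Prototype→Package→Support = 2+9+4 = 15, so the job takes 15 days.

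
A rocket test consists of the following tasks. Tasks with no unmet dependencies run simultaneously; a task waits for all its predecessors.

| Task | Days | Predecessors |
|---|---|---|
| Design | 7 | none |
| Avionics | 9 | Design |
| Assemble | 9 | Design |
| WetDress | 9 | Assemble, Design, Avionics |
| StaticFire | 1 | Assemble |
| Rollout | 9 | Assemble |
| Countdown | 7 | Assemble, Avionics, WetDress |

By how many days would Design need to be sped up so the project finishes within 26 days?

Current finish: 32 days; target: 26.
Design is on every critical path, so each day cut from Design cuts the finish by one (this holds down to a finish of 26).
Need 32 − 26 = 6 days off Design → Design becomes 1 day, finish becomes 26.

6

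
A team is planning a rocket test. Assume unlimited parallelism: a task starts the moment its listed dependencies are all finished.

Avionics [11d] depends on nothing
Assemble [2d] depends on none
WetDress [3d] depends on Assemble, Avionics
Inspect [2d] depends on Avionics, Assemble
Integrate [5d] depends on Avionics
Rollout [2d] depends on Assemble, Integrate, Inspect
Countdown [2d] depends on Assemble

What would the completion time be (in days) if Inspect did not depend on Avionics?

18

Before: longest chain Avionics→Integrate→Rollout = 11+5+2 = 18, finish 18.
Without Avionics→Inspect, Inspect's earliest start moves from 11 to 2.
New critical path: Avionics→Integrate→Rollout = 11+5+2 = 18 ⇒ 18 days.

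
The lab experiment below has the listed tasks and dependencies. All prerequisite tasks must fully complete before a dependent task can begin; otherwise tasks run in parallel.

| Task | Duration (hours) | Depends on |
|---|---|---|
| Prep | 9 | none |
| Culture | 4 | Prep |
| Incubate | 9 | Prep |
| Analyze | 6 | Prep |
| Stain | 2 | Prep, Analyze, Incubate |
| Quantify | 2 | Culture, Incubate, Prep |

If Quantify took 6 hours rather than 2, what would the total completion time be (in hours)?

24

As given, the longest chain is Prep→Incubate→Quantify = 9+9+2 = 20, so the finish is 20 hours.
Quantify is on the critical path; changing it to 6 makes that path 24 hours.
The critical path is still Prep→Incubate→Quantify; finish is now 24 hours.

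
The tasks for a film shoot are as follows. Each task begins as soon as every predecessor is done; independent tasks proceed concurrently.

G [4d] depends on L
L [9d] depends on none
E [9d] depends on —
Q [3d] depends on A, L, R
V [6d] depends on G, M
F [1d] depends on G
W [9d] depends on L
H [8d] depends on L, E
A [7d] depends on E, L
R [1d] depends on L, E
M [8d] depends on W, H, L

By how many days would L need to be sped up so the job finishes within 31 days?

Current finish: 32 days; target: 31.
L is on every critical path, so each day cut from L cuts the finish by one (this holds down to a finish of 31).
Need 32 − 31 = 1 day off L → L becomes 8 days, finish becomes 31.

1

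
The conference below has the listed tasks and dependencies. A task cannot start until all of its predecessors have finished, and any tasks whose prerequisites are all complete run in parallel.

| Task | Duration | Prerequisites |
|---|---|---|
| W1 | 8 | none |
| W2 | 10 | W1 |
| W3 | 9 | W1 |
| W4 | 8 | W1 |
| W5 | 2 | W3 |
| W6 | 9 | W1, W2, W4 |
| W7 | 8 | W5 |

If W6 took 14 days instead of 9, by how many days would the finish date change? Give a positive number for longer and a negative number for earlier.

5

Critical path before the change: W1→W2→W6 = 8+10+9 = 27 giving 27 days.
W6 is on the critical path; changing it to 14 makes that path 32 days.
That remains the longest chain; total 32 days.
Change in finish: 32 − 27 = +5 days.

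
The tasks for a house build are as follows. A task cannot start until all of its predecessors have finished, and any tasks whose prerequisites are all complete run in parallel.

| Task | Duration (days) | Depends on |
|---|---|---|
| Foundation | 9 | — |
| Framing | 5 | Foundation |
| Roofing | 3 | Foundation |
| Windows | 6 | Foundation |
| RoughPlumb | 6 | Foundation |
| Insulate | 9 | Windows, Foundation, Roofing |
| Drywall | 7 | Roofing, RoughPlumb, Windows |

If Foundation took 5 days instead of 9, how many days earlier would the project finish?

The binding path is Foundation→Windows→Insulate = 9+6+9 = 24; finish at 24 days.
Foundation lies on that path, so at 5 days the path becomes 20 days.
No other chain overtakes it, so the finish is 20 days.
Change in finish: 20 − 24 = -4 days.

4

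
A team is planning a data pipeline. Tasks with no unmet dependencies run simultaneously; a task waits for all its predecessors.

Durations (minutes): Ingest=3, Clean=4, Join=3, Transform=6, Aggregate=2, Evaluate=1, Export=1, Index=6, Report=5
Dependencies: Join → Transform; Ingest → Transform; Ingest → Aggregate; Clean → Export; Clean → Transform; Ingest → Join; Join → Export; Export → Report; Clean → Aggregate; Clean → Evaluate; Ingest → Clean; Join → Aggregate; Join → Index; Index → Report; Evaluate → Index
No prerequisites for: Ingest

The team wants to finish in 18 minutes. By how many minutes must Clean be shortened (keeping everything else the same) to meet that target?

1

Current finish: 19 minutes; target: 18.
Clean is on every critical path, so each minute cut from Clean cuts the finish by one (this holds down to a finish of 17).
Need 19 − 18 = 1 minute off Clean → Clean becomes 3 minutes, finish becomes 18.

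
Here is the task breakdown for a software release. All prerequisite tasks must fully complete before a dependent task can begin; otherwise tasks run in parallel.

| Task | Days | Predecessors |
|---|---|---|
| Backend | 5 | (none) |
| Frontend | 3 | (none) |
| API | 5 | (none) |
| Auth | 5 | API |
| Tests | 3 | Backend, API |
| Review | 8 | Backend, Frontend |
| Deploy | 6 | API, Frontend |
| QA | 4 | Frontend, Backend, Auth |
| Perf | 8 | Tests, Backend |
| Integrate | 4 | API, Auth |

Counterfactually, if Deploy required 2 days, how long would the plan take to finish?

Critical path before the change: Backend→Tests→Perf = 5+3+8 = 16 giving 16 days.
Deploy is off the critical path — its longest chain is 11 days, giving 5 of slack.
That remains the longest chain; total 16 days.

16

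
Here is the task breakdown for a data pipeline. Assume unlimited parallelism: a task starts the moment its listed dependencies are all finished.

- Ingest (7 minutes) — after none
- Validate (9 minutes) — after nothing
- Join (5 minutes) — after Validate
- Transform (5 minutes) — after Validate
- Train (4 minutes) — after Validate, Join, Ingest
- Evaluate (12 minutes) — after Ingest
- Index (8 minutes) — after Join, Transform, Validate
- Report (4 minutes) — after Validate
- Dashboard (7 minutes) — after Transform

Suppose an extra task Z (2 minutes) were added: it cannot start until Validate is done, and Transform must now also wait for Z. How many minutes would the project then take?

Originally the project takes 22 minutes.
With Z inserted, Transform now waits for max(Validate, Z).
New critical path: Validate→Z→Transform→Index = 9+2+5+8 = 24 ⇒ 24 minutes.

24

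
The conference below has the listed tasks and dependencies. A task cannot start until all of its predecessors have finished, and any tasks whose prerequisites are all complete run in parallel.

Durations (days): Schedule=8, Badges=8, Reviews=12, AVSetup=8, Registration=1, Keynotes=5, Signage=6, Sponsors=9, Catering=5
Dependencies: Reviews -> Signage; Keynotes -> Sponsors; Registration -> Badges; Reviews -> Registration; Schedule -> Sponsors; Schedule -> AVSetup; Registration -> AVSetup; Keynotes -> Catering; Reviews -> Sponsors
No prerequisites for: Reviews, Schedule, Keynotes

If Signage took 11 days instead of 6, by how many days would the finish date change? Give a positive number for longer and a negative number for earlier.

2

As given, the longest chain is Reviews→Sponsors = 12+9 = 21, so the finish is 21 days.
Signage is off the critical path — its longest chain is 18 days, giving 3 of slack.
New critical path: Reviews→Signage = 12+11 = 23 ⇒ 23 days.
Change in finish: 23 − 21 = +2 days.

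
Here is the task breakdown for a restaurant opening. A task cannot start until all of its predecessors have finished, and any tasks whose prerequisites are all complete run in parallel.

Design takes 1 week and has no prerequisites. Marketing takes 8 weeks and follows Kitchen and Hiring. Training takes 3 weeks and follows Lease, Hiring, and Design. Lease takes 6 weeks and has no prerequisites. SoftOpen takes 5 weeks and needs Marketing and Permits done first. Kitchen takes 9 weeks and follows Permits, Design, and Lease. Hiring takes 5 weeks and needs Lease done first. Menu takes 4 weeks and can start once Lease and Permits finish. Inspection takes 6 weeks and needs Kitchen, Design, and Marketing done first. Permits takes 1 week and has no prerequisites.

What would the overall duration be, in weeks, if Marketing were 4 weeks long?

25

Baseline: Lease→Kitchen→Marketing→Inspection = 6+9+8+6 = 29 → 29 weeks.
Marketing is on the critical path; changing it to 4 makes that path 25 weeks.
The critical path is still Lease→Kitchen→Marketing→Inspection; finish is now 25 weeks.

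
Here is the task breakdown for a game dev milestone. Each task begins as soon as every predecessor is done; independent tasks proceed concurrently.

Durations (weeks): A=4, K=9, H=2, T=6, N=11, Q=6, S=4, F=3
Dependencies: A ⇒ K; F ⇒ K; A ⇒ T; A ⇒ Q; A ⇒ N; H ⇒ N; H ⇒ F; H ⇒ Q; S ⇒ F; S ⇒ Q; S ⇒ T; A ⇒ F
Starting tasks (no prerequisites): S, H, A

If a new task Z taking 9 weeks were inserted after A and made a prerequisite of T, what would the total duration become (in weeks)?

Originally the schedule takes 16 weeks.
With Z inserted, T now waits for max(A, S, Z).
New critical path: A→Z→T = 4+9+6 = 19 ⇒ 19 weeks.

19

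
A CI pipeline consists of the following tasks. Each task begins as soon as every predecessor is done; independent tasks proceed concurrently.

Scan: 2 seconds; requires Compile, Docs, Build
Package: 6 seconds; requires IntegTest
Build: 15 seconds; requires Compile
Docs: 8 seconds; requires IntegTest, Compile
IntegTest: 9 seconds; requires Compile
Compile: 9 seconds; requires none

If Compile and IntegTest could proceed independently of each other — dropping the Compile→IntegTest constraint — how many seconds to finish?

26

With the dependency in place, Compile→IntegTest→Docs→Scan = 9+9+8+2 = 28 sets the finish at 28 seconds.
Without Compile→IntegTest, IntegTest's earliest start moves from 9 to 0.
New critical path: Compile→Build→Scan = 9+15+2 = 26 ⇒ 26 seconds.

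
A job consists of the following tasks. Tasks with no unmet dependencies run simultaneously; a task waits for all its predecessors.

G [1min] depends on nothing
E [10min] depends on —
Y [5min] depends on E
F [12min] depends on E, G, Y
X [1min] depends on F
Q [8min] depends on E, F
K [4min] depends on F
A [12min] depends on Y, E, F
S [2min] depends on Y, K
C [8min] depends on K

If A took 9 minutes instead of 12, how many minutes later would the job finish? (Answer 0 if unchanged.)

Actual critical path: E→Y→F→A = 10+5+12+12 = 39 ⇒ 39 minutes.
A is on the critical path; changing it to 9 makes that path 36 minutes.
New critical path: E→Y→F→K→C = 10+5+12+4+8 = 39 ⇒ 39 minutes.
Change in finish: 39 − 39 = +0 minutes.

0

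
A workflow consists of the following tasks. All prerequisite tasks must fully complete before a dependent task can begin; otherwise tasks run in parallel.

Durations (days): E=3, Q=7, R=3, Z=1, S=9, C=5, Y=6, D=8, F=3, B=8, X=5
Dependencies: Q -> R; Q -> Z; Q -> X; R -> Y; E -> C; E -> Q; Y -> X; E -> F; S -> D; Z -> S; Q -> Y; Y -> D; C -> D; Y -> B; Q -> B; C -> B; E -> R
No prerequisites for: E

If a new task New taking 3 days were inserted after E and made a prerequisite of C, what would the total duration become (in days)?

28

Originally the schedule takes 28 days.
With New inserted, C now waits for max(E, New).
New critical path: E→Q→Z→S→D = 3+7+1+9+8 = 28 ⇒ 28 days.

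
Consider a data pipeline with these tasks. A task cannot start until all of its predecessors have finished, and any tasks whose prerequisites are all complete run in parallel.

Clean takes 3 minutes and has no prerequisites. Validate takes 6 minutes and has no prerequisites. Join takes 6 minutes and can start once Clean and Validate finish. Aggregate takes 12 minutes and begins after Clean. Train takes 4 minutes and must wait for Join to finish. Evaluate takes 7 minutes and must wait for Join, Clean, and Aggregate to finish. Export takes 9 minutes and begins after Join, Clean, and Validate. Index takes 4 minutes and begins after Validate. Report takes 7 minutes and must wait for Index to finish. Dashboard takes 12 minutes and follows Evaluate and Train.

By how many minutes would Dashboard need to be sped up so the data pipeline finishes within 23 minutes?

Current finish: 34 minutes; target: 23.
Dashboard is on every critical path, so each minute cut from Dashboard cuts the finish by one (this holds down to a finish of 23).
Need 34 − 23 = 11 minutes off Dashboard → Dashboard becomes 1 minute, finish becomes 23.

11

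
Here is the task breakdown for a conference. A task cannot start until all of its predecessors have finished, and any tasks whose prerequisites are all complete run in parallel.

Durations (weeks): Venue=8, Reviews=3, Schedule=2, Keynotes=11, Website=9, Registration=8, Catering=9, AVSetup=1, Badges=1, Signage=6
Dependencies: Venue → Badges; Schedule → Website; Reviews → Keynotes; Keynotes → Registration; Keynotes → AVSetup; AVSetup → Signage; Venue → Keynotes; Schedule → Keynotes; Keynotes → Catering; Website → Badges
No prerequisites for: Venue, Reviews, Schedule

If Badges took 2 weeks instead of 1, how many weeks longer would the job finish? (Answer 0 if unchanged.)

0

Baseline: Venue→Keynotes→Catering = 8+11+9 = 28 → 28 weeks.
The longest path through Badges is only 12 weeks, so Badges has float 16.
That remains the longest chain; total 28 weeks.
Change in finish: 28 − 28 = +0 weeks.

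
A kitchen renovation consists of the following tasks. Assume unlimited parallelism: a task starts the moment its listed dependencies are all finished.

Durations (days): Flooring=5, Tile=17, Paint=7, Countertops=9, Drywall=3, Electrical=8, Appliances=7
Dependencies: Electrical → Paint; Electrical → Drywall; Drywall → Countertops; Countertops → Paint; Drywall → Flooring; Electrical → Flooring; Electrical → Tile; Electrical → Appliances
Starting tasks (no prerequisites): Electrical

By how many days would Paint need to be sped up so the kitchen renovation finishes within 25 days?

2

Current finish: 27 days; target: 25.
Paint is on every critical path, so each day cut from Paint cuts the finish by one (this holds down to a finish of 25).
Need 27 − 25 = 2 days off Paint → Paint becomes 5 days, finish becomes 25.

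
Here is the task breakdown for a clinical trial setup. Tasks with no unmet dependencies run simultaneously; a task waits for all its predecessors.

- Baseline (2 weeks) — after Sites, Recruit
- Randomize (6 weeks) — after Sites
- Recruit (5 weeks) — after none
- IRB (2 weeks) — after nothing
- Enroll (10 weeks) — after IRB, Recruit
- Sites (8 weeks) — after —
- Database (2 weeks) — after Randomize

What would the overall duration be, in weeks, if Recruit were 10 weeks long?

The binding path is Sites→Randomize→Database = 8+6+2 = 16; finish at 16 weeks.
The longest path through Recruit is only 15 weeks, so Recruit has float 1.
Now Recruit→Enroll = 10+10 = 20 is longest, so the finish becomes 20 weeks.

20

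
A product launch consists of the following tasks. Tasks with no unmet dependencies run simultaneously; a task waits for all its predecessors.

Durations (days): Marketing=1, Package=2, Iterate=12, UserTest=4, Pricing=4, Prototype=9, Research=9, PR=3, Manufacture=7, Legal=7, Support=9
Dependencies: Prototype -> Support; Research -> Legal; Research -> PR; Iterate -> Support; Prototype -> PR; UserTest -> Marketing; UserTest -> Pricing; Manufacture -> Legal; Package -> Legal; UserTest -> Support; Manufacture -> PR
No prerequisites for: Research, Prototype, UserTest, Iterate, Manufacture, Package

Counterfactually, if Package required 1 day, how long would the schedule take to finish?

The binding path is Iterate→Support = 12+9 = 21; finish at 21 days.
Package is off the critical path — its longest chain is 9 days, giving 12 of slack.
No other chain overtakes it, so the finish is 21 days.

21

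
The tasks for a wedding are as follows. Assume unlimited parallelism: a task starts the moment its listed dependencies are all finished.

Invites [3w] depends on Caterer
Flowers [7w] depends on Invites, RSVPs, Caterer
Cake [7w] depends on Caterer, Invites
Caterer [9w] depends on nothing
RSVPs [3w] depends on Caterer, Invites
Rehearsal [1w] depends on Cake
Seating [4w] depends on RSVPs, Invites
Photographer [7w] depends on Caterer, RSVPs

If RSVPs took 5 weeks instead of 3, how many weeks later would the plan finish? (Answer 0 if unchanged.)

Baseline: Caterer→Invites→RSVPs→Flowers = 9+3+3+7 = 22 → 22 weeks.
Since RSVPs is critical, the +2 change carries straight to that chain (now 24 weeks).
That remains the longest chain; total 24 weeks.
Change in finish: 24 − 22 = +2 weeks.

2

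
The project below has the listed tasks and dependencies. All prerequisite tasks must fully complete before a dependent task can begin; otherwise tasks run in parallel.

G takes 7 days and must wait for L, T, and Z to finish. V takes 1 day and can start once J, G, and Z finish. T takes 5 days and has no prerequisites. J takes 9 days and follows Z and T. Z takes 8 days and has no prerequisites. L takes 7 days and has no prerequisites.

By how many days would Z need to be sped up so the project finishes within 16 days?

Current finish: 18 days; target: 16.
Z is on every critical path, so each day cut from Z cuts the finish by one (this holds down to a finish of 15).
Need 18 − 16 = 2 days off Z → Z becomes 6 days, finish becomes 16.

2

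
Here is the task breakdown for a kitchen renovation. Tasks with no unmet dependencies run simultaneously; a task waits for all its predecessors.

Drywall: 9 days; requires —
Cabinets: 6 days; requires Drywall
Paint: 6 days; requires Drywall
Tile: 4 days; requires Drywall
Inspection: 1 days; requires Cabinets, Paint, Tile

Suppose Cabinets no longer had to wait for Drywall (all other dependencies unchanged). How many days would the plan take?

Before: longest chain Drywall→Cabinets→Inspection = 9+6+1 = 16, finish 16.
Without Drywall→Cabinets, Cabinets's earliest start moves from 9 to 0.
After: Drywall→Paint→Inspection = 9+6+1 = 16 → 16 days.

16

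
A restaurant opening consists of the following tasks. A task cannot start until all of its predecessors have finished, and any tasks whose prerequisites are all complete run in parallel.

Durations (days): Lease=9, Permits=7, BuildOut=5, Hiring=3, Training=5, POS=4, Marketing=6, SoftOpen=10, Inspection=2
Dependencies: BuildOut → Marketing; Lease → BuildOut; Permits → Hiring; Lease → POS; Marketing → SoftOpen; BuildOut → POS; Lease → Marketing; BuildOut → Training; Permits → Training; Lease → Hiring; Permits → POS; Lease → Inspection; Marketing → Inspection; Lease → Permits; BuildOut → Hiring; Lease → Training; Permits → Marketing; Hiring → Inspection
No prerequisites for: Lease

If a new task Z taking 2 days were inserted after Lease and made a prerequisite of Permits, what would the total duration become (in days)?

Originally the project takes 32 days.
With Z inserted, Permits now waits for max(Lease, Z).
New critical path: Lease→Z→Permits→Marketing→SoftOpen = 9+2+7+6+10 = 34 ⇒ 34 days.

34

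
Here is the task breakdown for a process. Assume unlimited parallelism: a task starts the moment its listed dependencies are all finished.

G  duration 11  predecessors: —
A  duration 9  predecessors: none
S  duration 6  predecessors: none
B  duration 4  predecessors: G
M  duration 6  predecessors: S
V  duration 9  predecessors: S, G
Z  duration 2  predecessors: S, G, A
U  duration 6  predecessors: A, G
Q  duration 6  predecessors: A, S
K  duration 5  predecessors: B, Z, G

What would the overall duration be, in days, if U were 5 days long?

20

Actual critical path: G→B→K = 11+4+5 = 20 ⇒ 20 days.
The longest path through U is only 17 days, so U has float 3.
That remains the longest chain; total 20 days.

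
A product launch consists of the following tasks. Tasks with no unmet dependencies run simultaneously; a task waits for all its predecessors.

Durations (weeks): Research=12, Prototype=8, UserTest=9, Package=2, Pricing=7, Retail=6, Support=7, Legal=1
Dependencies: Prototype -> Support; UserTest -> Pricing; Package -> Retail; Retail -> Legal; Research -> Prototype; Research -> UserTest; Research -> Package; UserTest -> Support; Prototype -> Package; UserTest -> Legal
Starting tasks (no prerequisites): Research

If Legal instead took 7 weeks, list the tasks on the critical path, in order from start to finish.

Research, Prototype, Package, Retail, Legal

Actual critical path: Research→Prototype→Package→Retail→Legal = 12+8+2+6+1 = 29 ⇒ 29 weeks.
Since Legal is critical, the +6 change carries straight to that chain (now 35 weeks).
The critical path is still Research→Prototype→Package→Retail→Legal; finish is now 35 weeks.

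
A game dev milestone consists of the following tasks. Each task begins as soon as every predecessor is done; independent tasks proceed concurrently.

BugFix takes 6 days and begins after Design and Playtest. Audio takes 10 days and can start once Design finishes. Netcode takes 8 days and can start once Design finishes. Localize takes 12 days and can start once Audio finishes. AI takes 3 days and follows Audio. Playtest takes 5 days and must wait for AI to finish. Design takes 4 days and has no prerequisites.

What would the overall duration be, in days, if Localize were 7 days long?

Actual critical path: Design→Audio→AI→Playtest→BugFix = 4+10+3+5+6 = 28 ⇒ 28 days.
The longest path through Localize is only 26 days, so Localize has float 2.
No other chain overtakes it, so the finish is 28 days.

28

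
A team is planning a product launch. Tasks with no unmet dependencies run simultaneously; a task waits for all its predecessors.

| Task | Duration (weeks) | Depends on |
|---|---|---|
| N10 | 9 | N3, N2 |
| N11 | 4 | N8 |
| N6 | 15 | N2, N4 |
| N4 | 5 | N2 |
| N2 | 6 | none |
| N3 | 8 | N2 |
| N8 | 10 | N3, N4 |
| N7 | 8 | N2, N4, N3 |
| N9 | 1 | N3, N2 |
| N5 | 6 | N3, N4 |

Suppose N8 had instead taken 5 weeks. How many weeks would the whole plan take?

Critical path before the change: N2→N3→N8→N11 = 6+8+10+4 = 28 giving 28 weeks.
N8 is on the critical path; changing it to 5 makes that path 23 weeks.
New critical path: N2→N4→N6 = 6+5+15 = 26 ⇒ 26 weeks.

26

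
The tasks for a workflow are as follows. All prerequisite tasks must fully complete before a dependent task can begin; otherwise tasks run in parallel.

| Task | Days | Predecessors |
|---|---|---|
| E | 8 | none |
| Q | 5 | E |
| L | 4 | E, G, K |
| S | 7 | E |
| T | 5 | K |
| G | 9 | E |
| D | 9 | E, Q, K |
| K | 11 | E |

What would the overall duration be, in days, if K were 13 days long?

30

Baseline: E→K→D = 8+11+9 = 28 → 28 days.
K is on the critical path; changing it to 13 makes that path 30 days.
The critical path is still E→K→D; finish is now 30 days.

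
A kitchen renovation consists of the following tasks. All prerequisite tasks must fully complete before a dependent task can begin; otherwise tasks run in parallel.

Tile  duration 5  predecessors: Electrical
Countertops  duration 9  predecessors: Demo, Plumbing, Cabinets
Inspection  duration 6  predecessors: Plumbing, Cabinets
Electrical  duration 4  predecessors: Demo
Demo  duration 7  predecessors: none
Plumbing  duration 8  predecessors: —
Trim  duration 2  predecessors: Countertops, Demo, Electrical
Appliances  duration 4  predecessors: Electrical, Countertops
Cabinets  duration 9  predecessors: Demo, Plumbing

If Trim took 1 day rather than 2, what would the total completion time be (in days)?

30

Actual critical path: Plumbing→Cabinets→Countertops→Appliances = 8+9+9+4 = 30 ⇒ 30 days.
Trim has 2 days of float (longest path through it is 28).
The critical path is still Plumbing→Cabinets→Countertops→Appliances; finish is now 30 days.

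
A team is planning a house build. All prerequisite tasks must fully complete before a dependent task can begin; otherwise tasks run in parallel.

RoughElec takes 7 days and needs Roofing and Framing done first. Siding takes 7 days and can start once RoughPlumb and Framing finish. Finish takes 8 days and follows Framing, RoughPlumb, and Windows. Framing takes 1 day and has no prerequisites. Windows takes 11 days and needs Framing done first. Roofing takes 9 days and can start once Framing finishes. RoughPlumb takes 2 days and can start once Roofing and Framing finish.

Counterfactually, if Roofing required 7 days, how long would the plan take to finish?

As given, the longest chain is Framing→Roofing→RoughPlumb→Finish = 1+9+2+8 = 20, so the finish is 20 days.
Roofing is on the critical path; changing it to 7 makes that path 18 days.
The binding chain switches to Framing→Windows→Finish = 1+11+8 = 20; finish 20 days.

20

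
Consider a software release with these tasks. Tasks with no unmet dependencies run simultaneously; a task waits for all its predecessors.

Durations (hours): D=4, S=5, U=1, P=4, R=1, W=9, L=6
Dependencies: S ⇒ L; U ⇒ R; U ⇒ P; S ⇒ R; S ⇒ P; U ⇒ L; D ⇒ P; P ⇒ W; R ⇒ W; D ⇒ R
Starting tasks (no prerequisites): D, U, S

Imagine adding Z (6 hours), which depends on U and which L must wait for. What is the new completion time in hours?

18

Originally the software release takes 18 hours.
With Z inserted, L now waits for max(S, U, Z).
New critical path: S→P→W = 5+4+9 = 18 ⇒ 18 hours.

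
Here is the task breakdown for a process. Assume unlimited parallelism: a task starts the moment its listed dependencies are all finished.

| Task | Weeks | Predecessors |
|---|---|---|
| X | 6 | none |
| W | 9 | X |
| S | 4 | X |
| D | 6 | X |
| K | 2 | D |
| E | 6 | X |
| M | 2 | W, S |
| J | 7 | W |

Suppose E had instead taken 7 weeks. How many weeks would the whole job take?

22

The binding path is X→W→J = 6+9+7 = 22; finish at 22 weeks.
The longest path through E is only 12 weeks, so E has float 10.
The critical path is still X→W→J; finish is now 22 weeks.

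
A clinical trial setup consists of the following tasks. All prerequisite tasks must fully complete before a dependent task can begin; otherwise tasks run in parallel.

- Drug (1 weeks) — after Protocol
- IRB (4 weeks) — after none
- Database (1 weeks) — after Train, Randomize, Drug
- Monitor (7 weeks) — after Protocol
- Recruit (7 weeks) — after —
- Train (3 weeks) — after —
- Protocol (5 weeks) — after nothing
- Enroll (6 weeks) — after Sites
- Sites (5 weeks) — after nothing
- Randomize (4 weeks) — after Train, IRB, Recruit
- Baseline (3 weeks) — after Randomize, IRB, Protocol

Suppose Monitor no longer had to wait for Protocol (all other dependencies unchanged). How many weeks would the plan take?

Before: longest chain Recruit→Randomize→Baseline = 7+4+3 = 14, finish 14.
Without Protocol→Monitor, Monitor's earliest start moves from 5 to 0.
New critical path: Recruit→Randomize→Baseline = 7+4+3 = 14 ⇒ 14 weeks.

14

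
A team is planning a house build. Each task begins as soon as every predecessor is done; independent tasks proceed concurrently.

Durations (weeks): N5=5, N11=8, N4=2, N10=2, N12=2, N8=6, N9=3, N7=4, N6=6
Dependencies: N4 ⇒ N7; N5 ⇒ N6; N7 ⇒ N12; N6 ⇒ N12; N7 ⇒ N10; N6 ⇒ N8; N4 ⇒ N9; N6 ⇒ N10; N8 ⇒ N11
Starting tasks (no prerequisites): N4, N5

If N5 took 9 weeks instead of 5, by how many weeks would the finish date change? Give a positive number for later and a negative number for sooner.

4

Critical path before the change: N5→N6→N8→N11 = 5+6+6+8 = 25 giving 25 weeks.
N5 is on the critical path; changing it to 9 makes that path 29 weeks.
The critical path is still N5→N6→N8→N11; finish is now 29 weeks.
Change in finish: 29 − 25 = +4 weeks.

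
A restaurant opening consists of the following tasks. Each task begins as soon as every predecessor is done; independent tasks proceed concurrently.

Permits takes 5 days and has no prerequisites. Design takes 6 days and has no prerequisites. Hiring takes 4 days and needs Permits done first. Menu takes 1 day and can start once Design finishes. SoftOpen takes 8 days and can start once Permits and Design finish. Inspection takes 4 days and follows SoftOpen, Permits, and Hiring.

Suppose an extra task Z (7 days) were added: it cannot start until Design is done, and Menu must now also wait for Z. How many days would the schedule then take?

Originally the schedule takes 18 days.
With Z inserted, Menu now waits for max(Design, Z).
New critical path: Design→SoftOpen→Inspection = 6+8+4 = 18 ⇒ 18 days.

18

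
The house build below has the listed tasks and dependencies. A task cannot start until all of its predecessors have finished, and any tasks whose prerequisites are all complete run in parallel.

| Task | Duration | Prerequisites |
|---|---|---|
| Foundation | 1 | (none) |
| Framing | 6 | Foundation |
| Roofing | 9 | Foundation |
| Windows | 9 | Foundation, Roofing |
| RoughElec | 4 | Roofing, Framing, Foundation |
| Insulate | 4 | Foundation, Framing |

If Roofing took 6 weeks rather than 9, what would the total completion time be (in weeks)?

16

The binding path is Foundation→Roofing→Windows = 1+9+9 = 19; finish at 19 weeks.
Roofing is on the critical path; changing it to 6 makes that path 16 weeks.
The critical path is still Foundation→Roofing→Windows; finish is now 16 weeks.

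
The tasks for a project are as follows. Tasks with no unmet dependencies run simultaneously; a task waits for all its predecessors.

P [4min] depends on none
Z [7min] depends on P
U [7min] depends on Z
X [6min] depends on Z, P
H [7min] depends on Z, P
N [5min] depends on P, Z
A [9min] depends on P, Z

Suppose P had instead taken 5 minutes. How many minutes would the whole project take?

As given, the longest chain is P→Z→A = 4+7+9 = 20, so the finish is 20 minutes.
Since P is critical, the +1 change carries straight to that chain (now 21 minutes).
That remains the longest chain; total 21 minutes.

21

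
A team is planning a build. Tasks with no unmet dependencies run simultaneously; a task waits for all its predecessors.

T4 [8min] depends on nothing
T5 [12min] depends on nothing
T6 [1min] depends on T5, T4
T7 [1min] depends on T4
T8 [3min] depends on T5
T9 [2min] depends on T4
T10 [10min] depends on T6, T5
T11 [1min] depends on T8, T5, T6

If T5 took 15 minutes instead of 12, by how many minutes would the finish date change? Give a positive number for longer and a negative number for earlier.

3

As given, the longest chain is T5→T6→T10 = 12+1+10 = 23, so the finish is 23 minutes.
T5 lies on that path, so at 15 minutes the path becomes 26 minutes.
The critical path is still T5→T6→T10; finish is now 26 minutes.
Change in finish: 26 − 23 = +3 minutes.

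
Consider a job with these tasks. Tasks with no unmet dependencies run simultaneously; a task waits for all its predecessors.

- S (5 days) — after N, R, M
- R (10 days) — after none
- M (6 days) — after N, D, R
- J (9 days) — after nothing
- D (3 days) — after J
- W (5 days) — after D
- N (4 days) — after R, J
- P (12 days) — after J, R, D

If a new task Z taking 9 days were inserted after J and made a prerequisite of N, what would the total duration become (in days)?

33

Originally the project takes 25 days.
With Z inserted, N now waits for max(R, J, Z).
New critical path: J→Z→N→M→S = 9+9+4+6+5 = 33 ⇒ 33 days.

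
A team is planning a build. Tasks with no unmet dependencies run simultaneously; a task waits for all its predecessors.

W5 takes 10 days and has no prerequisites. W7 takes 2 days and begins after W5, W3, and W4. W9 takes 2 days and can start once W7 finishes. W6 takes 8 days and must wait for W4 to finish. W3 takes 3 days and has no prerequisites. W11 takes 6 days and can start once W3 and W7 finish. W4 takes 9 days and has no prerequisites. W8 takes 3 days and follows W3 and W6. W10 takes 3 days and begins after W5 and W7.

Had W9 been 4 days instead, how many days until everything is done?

Baseline: W4→W6→W8 = 9+8+3 = 20 → 20 days.
The longest path through W9 is only 14 days, so W9 has float 6.
The critical path is still W4→W6→W8; finish is now 20 days.

20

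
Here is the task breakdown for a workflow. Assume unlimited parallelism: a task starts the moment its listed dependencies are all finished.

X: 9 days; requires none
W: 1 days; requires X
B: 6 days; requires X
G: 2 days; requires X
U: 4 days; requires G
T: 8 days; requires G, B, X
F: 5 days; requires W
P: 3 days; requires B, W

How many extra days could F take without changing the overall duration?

8

Critical path: X→B→T = 9+6+8 = 23, so the finish is 23 days.
Longest path through F: 15 days (earliest finish 15, latest finish 23).
So F can slip 23 − 15 = 8 days.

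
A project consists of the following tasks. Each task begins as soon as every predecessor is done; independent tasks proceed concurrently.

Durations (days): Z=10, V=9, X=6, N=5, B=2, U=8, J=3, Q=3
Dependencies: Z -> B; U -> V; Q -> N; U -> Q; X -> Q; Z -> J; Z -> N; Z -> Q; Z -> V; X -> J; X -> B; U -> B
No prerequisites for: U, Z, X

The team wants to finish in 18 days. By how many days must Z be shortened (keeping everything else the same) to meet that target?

1

Current finish: 19 days; target: 18.
Z is on every critical path, so each day cut from Z cuts the finish by one (this holds down to a finish of 17).
Need 19 − 18 = 1 day off Z → Z becomes 9 days, finish becomes 18.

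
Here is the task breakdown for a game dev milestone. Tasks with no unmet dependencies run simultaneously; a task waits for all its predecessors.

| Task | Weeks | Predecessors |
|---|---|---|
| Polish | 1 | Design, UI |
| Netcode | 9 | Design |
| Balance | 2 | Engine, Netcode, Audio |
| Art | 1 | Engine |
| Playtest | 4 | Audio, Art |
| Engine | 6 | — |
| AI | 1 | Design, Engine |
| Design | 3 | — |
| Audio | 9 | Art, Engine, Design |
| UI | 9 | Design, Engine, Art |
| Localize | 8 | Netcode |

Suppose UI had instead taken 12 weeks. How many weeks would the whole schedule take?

20

The binding path is Design→Netcode→Localize = 3+9+8 = 20; finish at 20 weeks.
The longest path through UI is only 17 weeks, so UI has float 3.
That remains the longest chain; total 20 weeks.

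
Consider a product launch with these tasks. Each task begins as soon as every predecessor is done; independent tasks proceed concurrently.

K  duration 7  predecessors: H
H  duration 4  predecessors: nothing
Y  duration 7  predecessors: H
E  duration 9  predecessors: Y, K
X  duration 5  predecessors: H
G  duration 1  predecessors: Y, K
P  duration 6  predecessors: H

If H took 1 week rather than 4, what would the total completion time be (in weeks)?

17

Actual critical path: H→K→E = 4+7+9 = 20 ⇒ 20 weeks.
Since H is critical, the -3 change carries straight to that chain (now 17 weeks).
The critical path is still H→K→E; finish is now 17 weeks.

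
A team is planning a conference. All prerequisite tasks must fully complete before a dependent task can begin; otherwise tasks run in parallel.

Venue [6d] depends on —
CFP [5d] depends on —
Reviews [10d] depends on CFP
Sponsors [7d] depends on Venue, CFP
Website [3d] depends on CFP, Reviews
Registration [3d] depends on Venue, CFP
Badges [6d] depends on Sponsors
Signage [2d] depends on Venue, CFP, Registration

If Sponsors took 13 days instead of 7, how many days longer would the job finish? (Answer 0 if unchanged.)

Baseline: Venue→Sponsors→Badges = 6+7+6 = 19 → 19 days.
Sponsors lies on that path, so at 13 days the path becomes 25 days.
No other chain overtakes it, so the finish is 25 days.
Change in finish: 25 − 19 = +6 days.

6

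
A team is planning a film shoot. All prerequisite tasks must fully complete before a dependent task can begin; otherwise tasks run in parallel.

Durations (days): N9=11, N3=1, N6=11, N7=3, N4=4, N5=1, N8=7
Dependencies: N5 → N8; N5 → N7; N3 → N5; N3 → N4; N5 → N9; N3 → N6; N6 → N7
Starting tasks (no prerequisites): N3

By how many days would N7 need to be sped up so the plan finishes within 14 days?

1

Current finish: 15 days; target: 14.
N7 is on every critical path, so each day cut from N7 cuts the finish by one (this holds down to a finish of 13).
Need 15 − 14 = 1 day off N7 → N7 becomes 2 days, finish becomes 14.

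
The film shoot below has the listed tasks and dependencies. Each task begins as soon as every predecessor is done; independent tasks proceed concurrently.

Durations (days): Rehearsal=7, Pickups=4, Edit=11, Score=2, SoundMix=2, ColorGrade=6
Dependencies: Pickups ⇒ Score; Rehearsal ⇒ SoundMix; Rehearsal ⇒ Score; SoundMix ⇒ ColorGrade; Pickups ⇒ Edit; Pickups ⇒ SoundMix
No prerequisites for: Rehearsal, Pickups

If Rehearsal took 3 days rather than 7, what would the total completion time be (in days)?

15

The binding path is Rehearsal→SoundMix→ColorGrade = 7+2+6 = 15; finish at 15 days.
Rehearsal lies on that path, so at 3 days the path becomes 11 days.
Now Pickups→Edit = 4+11 = 15 is longest, so the finish becomes 15 days.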